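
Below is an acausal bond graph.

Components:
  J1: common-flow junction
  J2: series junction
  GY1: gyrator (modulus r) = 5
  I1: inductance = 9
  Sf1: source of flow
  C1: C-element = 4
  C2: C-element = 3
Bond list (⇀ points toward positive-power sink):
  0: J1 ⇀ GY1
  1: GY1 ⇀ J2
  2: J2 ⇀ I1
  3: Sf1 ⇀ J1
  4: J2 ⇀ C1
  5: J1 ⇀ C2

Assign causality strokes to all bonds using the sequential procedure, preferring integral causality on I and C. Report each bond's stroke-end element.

b0 stroke→J1
b1 stroke→J2
b2 stroke→I1
b3 stroke→Sf1
b4 stroke→J2
b5 stroke→J1

bond 3 |Sf1  (Sf1 fixes flow; stroke at Sf1)
bond 0 |J1  (1-jn J1 has f-setter on 3)
bond 5 |J1  (J1 flow already set via bond 3)
bond 1 |J2  (through GY1, causality inverts; strokes same side of GY1)
bond 2 |I1  (I1: I, integral causality)
bond 4 |J2  (1-jn J2 has f-setter on 2)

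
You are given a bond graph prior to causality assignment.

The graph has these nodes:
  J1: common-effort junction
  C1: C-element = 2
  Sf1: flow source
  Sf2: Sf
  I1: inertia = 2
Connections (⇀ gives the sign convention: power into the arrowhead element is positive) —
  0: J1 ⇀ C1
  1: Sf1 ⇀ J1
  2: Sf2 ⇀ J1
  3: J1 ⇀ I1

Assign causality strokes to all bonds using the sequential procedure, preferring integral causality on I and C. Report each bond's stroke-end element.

bond 0 |J1
bond 1 |Sf1
bond 2 |Sf2
bond 3 |I1

bond 1 stroke at Sf1  (Sf1 (Sf) sets flow on bond)
bond 2 stroke at Sf2  (Sf2 fixes flow; stroke at Sf2)
bond 0 stroke at J1  (C1: C, integral causality)
bond 3 stroke at I1  (common-e at J1 fixed by 0)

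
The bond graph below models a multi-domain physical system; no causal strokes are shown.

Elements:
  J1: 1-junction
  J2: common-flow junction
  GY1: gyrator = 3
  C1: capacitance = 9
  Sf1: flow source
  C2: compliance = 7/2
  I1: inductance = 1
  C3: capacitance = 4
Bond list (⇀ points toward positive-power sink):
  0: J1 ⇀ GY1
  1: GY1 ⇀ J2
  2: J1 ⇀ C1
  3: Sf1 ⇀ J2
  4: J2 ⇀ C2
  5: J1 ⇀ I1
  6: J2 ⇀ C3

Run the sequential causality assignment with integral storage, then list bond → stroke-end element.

bond 3 stroke at Sf1  (Sf1 fixes flow; stroke at Sf1)
bond 1 stroke at J2  (1-jn J2 has f-setter on 3)
bond 4 stroke at J2  (J2: bond 3 brought flow, rest push out)
bond 6 stroke at J2  (J2 flow already set via bond 3)
bond 0 stroke at J1  (GY GY1: same side as bond 1)
bond 2 stroke at J1  (C1 outputs effort q/C1)
bond 5 stroke at I1  (J1: last free bond brings flow in)

#0 stroke→J1
#1 stroke→J2
#2 stroke→J1
#3 stroke→Sf1
#4 stroke→J2
#5 stroke→I1
#6 stroke→J2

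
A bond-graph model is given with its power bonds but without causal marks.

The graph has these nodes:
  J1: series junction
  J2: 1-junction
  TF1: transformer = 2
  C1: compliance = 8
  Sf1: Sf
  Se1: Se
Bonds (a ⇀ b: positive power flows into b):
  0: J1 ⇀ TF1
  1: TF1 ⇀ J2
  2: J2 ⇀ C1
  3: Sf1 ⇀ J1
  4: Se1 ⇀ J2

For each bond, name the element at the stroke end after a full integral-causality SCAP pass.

b3 →Sf1  (Sf1 (Sf) sets flow on bond)
b4 →J2  (Se1 (Se) sets effort on bond)
b0 →J1  (J1 flow already set via bond 3)
b1 →TF1  (TF1: transformer flips bond 0)
b2 →J2  (J2: bond 1 brought flow, rest push out)

β0 stroke→J1
β1 stroke→TF1
β2 stroke→J2
β3 stroke→Sf1
β4 stroke→J2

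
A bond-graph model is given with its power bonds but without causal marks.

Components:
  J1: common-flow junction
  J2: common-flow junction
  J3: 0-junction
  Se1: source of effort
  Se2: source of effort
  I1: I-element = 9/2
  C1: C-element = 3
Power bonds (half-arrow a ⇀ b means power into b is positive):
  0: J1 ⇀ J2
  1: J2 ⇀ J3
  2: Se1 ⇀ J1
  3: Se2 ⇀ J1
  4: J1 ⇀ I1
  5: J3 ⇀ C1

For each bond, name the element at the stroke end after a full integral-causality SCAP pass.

bond 0 |J1
bond 1 |J2
bond 2 |J1
bond 3 |J1
bond 4 |I1
bond 5 |J3

β2 |J1  (Se1 (Se) sets effort on bond)
β3 |J1  (Se2 (Se) sets effort on bond)
β4 |I1  (I1 outputs flow p/I1)
β0 |J1  (J1 flow already set via bond 4)
β1 |J2  (J2 flow already set via bond 0)
β5 |J3  (J3 needs exactly one e-in)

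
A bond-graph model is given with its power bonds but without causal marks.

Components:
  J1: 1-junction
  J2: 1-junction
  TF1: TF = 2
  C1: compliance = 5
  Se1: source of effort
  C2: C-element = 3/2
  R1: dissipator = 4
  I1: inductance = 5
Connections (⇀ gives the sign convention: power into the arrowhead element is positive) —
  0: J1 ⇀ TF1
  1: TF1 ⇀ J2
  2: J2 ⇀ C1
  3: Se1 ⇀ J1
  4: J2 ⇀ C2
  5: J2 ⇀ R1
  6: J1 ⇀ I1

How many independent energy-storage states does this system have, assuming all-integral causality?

3  (C1, C2, I1 all integral)

β3 stroke→J1  (Se1 (Se) sets effort on bond)
β2 stroke→J2  (C1 outputs effort q/C1)
β4 stroke→J2  (prefer integral on C2)
β6 stroke→I1  (I1 outputs flow p/I1)
β0 stroke→J1  (common-f at J1 fixed by 6)
β1 stroke→TF1  (TF1: transformer flips bond 0)
β5 stroke→J2  (J2: bond 1 brought flow, rest push out)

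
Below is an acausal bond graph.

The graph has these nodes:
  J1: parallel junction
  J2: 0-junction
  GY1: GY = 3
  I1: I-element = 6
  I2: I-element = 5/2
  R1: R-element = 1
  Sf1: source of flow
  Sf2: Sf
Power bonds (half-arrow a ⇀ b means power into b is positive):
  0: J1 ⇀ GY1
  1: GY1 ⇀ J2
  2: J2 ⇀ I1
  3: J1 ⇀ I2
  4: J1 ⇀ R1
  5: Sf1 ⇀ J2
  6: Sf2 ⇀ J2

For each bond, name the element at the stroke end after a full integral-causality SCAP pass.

#5 stroke at Sf1  (Sf1 fixes flow; stroke at Sf1)
#6 stroke at Sf2  (Sf2: flow source, stroke at near end)
#2 stroke at I1  (I1 outputs flow p/I1)
#1 stroke at J2  (J2 needs exactly one e-in)
#0 stroke at J1  (GY GY1: same side as bond 1)
#3 stroke at I2  (common-e at J1 fixed by 0)
#4 stroke at R1  (J1: bond 0 brought effort, rest push out)

β0 stroke at J1
β1 stroke at J2
β2 stroke at I1
β3 stroke at I2
β4 stroke at R1
β5 stroke at Sf1
β6 stroke at Sf2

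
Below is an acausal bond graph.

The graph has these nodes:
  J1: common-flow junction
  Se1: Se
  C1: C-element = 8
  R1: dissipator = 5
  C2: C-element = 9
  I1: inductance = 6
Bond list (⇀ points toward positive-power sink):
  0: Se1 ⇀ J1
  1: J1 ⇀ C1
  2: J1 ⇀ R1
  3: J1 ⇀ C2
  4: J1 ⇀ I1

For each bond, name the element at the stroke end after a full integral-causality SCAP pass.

β0 →J1
β1 →J1
β2 →J1
β3 →J1
β4 →I1

#0 stroke→J1  (Se1 (Se) sets effort on bond)
#1 stroke→J1  (prefer integral on C1)
#3 stroke→J1  (prefer integral on C2)
#4 stroke→I1  (I1 outputs flow p/I1)
#2 stroke→J1  (1-jn J1 has f-setter on 4)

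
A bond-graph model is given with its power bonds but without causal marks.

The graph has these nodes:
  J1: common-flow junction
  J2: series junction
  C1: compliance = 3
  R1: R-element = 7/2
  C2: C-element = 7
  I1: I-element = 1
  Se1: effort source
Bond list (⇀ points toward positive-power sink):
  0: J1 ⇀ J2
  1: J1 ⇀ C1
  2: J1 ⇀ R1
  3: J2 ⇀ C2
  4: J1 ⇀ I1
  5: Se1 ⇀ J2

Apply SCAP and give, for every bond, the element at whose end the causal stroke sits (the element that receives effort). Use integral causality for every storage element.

bond 0 |J1
bond 1 |J1
bond 2 |J1
bond 3 |J2
bond 4 |I1
bond 5 |J2

bond 5 |J2  (Se1 fixes effort; stroke away)
bond 1 |J1  (prefer integral on C1)
bond 3 |J2  (C2 integral (e out))
bond 0 |J1  (closing 1-jn rule on J2)
bond 4 |I1  (prefer integral on I1)
bond 2 |J1  (J1 flow already set via bond 4)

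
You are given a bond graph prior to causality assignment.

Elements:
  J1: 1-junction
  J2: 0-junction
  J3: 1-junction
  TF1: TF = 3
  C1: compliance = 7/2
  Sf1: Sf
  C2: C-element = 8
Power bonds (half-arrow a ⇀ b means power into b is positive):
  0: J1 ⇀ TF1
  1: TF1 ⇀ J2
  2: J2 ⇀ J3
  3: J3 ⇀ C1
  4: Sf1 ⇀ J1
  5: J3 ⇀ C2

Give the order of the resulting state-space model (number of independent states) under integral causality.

bond 4 stroke at Sf1  (Sf1 fixes flow; stroke at Sf1)
bond 0 stroke at J1  (J1 flow already set via bond 4)
bond 1 stroke at TF1  (TF1 one-in-one-out from 0)
bond 2 stroke at J2  (J2 needs exactly one e-in)
bond 3 stroke at J3  (J3 flow already set via bond 2)
bond 5 stroke at J3  (common-f at J3 fixed by 2)

2  (C1, C2 all integral)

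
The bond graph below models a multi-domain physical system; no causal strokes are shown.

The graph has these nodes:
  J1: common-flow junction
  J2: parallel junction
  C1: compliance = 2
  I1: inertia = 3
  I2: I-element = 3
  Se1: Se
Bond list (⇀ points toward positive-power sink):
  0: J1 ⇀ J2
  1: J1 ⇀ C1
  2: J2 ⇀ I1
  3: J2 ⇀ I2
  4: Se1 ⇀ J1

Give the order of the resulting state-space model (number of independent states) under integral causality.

3  (C1, I1, I2 all integral)

bond 4 |J1  (Se1 fixes effort; stroke away)
bond 1 |J1  (C1 outputs effort q/C1)
bond 0 |J2  (J1: last free bond brings flow in)
bond 2 |I1  (0-jn J2 has e-setter on 0)
bond 3 |I2  (J2: bond 0 brought effort, rest push out)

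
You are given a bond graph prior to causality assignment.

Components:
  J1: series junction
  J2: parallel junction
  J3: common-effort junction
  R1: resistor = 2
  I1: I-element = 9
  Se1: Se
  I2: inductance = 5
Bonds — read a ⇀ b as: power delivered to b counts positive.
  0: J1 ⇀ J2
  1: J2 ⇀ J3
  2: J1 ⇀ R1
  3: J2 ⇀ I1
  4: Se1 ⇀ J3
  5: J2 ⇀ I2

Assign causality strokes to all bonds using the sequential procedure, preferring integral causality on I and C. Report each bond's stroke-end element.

β4 →J3  (Se1: effort source, stroke at far end)
β1 →J2  (J3 effort already set via bond 4)
β0 →J1  (J2: bond 1 brought effort, rest push out)
β3 →I1  (common-e at J2 fixed by 1)
β5 →I2  (J2: bond 1 brought effort, rest push out)
β2 →R1  (closing 1-jn rule on J1)

b0 |J1
b1 |J2
b2 |R1
b3 |I1
b4 |J3
b5 |I2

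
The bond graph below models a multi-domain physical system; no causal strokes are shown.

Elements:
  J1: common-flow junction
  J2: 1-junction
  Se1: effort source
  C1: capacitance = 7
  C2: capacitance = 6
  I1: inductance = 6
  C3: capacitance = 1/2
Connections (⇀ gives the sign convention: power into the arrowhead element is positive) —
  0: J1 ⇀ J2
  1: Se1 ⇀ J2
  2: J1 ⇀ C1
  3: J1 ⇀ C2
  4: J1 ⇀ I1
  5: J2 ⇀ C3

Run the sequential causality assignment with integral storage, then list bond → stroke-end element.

b0 →J1
b1 →J2
b2 →J1
b3 →J1
b4 →I1
b5 →J2

b1 |J2  (Se1 fixes effort; stroke away)
b2 |J1  (C1 integral (e out))
b3 |J1  (C2 outputs effort q/C2)
b4 |I1  (I1 outputs flow p/I1)
b0 |J1  (common-f at J1 fixed by 4)
b5 |J2  (common-f at J2 fixed by 0)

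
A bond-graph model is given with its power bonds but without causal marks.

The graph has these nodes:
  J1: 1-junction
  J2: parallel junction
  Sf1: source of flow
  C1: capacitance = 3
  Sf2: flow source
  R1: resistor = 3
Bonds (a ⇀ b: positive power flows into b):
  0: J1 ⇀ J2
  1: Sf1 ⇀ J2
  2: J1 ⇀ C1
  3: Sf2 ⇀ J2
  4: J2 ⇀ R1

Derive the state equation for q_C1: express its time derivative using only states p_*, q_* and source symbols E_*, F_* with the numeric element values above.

dq_C1/dt = -F_Sf1 - F_Sf2 - q_C1/9

β1 stroke at Sf1  (Sf1 fixes flow; stroke at Sf1)
β3 stroke at Sf2  (Sf2 (Sf) sets flow on bond)
β2 stroke at J1  (C1 outputs effort q/C1)
β0 stroke at J2  (J1: last free bond brings flow in)
β4 stroke at R1  (J2 effort already set via bond 0)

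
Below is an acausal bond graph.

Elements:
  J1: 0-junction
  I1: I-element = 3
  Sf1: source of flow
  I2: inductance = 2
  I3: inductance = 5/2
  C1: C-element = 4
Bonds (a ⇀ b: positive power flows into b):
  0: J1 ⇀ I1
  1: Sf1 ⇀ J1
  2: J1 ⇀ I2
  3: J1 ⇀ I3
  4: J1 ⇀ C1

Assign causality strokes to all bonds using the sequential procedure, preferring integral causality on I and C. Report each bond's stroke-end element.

β0 stroke→I1
β1 stroke→Sf1
β2 stroke→I2
β3 stroke→I3
β4 stroke→J1

β1 stroke→Sf1  (Sf1 (Sf) sets flow on bond)
β0 stroke→I1  (I1 integral (f out))
β2 stroke→I2  (I2 outputs flow p/I2)
β3 stroke→I3  (prefer integral on I3)
β4 stroke→J1  (J1 needs exactly one e-in)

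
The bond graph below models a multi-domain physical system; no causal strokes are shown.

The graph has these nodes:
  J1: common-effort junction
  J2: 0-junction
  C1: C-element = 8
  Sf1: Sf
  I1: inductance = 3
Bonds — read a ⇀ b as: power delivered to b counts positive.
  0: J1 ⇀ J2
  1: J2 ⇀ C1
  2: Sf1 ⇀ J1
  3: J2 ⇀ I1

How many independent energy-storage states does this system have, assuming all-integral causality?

β2 |Sf1  (source Sf1 imposes f)
β0 |J1  (closing 0-jn rule on J1)
β1 |J2  (prefer integral on C1)
β3 |I1  (0-jn J2 has e-setter on 1)

2  (C1, I1 all integral)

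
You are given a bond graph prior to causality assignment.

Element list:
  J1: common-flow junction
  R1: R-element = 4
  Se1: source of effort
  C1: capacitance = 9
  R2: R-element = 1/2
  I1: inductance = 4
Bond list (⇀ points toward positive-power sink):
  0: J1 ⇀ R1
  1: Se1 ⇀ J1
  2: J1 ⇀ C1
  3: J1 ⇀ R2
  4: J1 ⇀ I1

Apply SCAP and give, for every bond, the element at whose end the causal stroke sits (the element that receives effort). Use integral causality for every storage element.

#1 stroke→J1  (Se1 (Se) sets effort on bond)
#2 stroke→J1  (prefer integral on C1)
#4 stroke→I1  (prefer integral on I1)
#0 stroke→J1  (J1: bond 4 brought flow, rest push out)
#3 stroke→J1  (common-f at J1 fixed by 4)

b0 stroke at J1
b1 stroke at J1
b2 stroke at J1
b3 stroke at J1
b4 stroke at I1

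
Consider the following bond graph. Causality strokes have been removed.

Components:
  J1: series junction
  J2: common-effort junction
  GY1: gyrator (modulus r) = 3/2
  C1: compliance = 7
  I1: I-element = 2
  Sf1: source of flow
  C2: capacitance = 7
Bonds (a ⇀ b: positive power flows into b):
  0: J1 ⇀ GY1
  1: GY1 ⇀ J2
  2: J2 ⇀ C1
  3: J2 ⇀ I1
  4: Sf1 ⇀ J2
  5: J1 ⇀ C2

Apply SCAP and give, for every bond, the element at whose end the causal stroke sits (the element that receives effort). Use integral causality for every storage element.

#0 stroke at GY1
#1 stroke at GY1
#2 stroke at J2
#3 stroke at I1
#4 stroke at Sf1
#5 stroke at J1

#4 stroke→Sf1  (source Sf1 imposes f)
#2 stroke→J2  (prefer integral on C1)
#1 stroke→GY1  (0-jn J2 has e-setter on 2)
#3 stroke→I1  (0-jn J2 has e-setter on 2)
#0 stroke→GY1  (GY1 both-in/both-out from 1)
#5 stroke→J1  (J1: bond 0 brought flow, rest push out)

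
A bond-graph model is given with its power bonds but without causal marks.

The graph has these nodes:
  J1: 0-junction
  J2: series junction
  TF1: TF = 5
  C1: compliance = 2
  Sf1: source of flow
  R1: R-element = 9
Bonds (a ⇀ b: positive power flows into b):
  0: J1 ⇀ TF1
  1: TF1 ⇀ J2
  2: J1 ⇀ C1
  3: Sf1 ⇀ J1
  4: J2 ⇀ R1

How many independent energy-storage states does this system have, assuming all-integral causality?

b3 stroke→Sf1  (source Sf1 imposes f)
b2 stroke→J1  (C1 integral (e out))
b0 stroke→TF1  (common-e at J1 fixed by 2)
b1 stroke→J2  (through TF1, causality passes straight; one stroke at TF1)
b4 stroke→R1  (J2 needs exactly one f-in)

1  (C1 all integral)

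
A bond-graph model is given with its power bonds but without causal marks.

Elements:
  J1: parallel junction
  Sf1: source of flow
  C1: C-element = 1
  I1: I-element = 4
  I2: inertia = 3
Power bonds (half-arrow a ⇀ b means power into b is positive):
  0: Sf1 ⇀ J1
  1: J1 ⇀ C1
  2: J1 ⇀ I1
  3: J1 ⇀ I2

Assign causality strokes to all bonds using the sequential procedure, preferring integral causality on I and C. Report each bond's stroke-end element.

bond 0 stroke at Sf1
bond 1 stroke at J1
bond 2 stroke at I1
bond 3 stroke at I2

β0 stroke→Sf1  (Sf1 (Sf) sets flow on bond)
β1 stroke→J1  (prefer integral on C1)
β2 stroke→I1  (J1: bond 1 brought effort, rest push out)
β3 stroke→I2  (J1 effort already set via bond 1)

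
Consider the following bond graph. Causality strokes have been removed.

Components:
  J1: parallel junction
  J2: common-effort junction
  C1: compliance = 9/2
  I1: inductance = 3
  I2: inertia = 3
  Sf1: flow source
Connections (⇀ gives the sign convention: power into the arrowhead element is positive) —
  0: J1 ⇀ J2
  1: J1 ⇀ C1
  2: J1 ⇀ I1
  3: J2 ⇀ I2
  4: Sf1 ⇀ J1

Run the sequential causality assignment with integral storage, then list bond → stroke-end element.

bond 0 →J2
bond 1 →J1
bond 2 →I1
bond 3 →I2
bond 4 →Sf1

b4 →Sf1  (Sf1: flow source, stroke at near end)
b1 →J1  (C1 integral (e out))
b0 →J2  (common-e at J1 fixed by 1)
b2 →I1  (J1: bond 1 brought effort, rest push out)
b3 →I2  (0-jn J2 has e-setter on 0)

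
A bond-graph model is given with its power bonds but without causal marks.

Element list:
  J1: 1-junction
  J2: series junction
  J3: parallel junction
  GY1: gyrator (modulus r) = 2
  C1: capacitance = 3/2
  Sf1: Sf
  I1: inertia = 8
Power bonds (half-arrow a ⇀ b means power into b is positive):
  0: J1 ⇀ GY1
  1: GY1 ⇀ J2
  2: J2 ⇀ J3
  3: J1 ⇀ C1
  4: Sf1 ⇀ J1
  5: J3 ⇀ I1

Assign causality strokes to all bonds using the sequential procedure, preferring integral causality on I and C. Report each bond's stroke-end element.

#0 |J1
#1 |J2
#2 |J3
#3 |J1
#4 |Sf1
#5 |I1

b4 →Sf1  (Sf1 fixes flow; stroke at Sf1)
b0 →J1  (J1: bond 4 brought flow, rest push out)
b3 →J1  (J1: bond 4 brought flow, rest push out)
b1 →J2  (GY1: gyrator matches bond 0)
b2 →J3  (J2: last free bond brings flow in)
b5 →I1  (0-jn J3 has e-setter on 2)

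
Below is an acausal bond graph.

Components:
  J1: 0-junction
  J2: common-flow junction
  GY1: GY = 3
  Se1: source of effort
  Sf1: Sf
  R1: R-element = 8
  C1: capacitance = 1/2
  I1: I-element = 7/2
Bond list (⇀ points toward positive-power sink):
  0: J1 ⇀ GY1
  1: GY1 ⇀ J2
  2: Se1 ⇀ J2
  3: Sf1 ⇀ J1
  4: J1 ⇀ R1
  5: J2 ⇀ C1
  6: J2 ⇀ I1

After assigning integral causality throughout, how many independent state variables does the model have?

2  (C1, I1 all integral)

#2 →J2  (source Se1 imposes e)
#3 →Sf1  (Sf1 (Sf) sets flow on bond)
#5 →J2  (prefer integral on C1)
#6 →I1  (prefer integral on I1)
#1 →J2  (common-f at J2 fixed by 6)
#0 →J1  (GY1: gyrator matches bond 1)
#4 →R1  (J1: bond 0 brought effort, rest push out)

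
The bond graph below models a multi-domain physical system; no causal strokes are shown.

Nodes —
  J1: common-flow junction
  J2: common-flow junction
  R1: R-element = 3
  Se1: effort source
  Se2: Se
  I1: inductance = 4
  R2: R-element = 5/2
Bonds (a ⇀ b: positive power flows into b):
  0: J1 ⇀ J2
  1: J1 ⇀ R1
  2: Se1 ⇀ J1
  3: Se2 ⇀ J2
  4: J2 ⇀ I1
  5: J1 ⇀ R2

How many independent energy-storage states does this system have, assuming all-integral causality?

#2 stroke→J1  (Se1 fixes effort; stroke away)
#3 stroke→J2  (Se2: effort source, stroke at far end)
#4 stroke→I1  (I1 integral (f out))
#0 stroke→J2  (J2: bond 4 brought flow, rest push out)
#1 stroke→J1  (J1: bond 0 brought flow, rest push out)
#5 stroke→J1  (J1: bond 0 brought flow, rest push out)

1  (I1 all integral)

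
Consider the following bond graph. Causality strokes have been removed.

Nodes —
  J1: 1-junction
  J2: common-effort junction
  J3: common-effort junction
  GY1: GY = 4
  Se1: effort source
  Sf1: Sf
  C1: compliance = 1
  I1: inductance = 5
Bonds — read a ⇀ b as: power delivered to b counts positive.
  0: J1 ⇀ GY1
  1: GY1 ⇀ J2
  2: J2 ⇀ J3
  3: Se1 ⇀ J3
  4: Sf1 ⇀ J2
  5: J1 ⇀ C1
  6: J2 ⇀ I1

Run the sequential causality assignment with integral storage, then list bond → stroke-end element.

#3 stroke→J3  (Se1 fixes effort; stroke away)
#4 stroke→Sf1  (Sf1 (Sf) sets flow on bond)
#2 stroke→J2  (J3 effort already set via bond 3)
#1 stroke→GY1  (J2 effort already set via bond 2)
#6 stroke→I1  (0-jn J2 has e-setter on 2)
#0 stroke→GY1  (through GY1, causality inverts; strokes same side of GY1)
#5 stroke→J1  (1-jn J1 has f-setter on 0)

β0 |GY1
β1 |GY1
β2 |J2
β3 |J3
β4 |Sf1
β5 |J1
β6 |I1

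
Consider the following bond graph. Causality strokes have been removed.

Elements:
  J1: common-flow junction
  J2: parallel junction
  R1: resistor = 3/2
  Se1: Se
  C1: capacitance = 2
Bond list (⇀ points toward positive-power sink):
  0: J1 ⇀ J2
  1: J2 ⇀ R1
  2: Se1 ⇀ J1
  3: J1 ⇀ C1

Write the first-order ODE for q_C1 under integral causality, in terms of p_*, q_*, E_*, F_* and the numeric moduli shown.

β2 stroke at J1  (Se1: effort source, stroke at far end)
β3 stroke at J1  (prefer integral on C1)
β0 stroke at J2  (closing 1-jn rule on J1)
β1 stroke at R1  (J2 effort already set via bond 0)

dq_C1/dt = 2*E_Se1/3 - q_C1/3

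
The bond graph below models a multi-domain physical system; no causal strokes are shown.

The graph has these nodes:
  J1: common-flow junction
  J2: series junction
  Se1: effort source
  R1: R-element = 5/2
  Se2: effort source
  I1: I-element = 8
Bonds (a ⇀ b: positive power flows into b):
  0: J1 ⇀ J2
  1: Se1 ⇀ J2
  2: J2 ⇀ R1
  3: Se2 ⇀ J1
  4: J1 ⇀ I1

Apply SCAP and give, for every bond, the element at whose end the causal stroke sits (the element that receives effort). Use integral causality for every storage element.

b0 →J1
b1 →J2
b2 →J2
b3 →J1
b4 →I1

β1 stroke→J2  (Se1 (Se) sets effort on bond)
β3 stroke→J1  (source Se2 imposes e)
β4 stroke→I1  (I1 integral (f out))
β0 stroke→J1  (J1: bond 4 brought flow, rest push out)
β2 stroke→J2  (J2 flow already set via bond 0)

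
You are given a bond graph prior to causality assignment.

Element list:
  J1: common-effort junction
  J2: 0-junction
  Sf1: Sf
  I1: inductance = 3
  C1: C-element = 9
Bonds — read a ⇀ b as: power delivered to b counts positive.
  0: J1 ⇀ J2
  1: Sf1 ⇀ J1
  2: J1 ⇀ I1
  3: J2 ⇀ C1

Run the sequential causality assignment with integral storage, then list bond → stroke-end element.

#1 stroke→Sf1  (Sf1 fixes flow; stroke at Sf1)
#2 stroke→I1  (I1: I, integral causality)
#0 stroke→J1  (closing 0-jn rule on J1)
#3 stroke→J2  (only one effort-in slot at J2)

bond 0 stroke→J1
bond 1 stroke→Sf1
bond 2 stroke→I1
bond 3 stroke→J2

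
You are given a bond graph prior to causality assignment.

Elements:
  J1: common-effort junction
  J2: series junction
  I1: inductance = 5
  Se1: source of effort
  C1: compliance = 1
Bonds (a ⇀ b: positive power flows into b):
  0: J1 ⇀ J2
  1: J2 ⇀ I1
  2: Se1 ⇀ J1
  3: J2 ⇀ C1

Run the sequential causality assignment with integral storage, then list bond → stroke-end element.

#0 stroke→J2
#1 stroke→I1
#2 stroke→J1
#3 stroke→J2

β2 stroke at J1  (source Se1 imposes e)
β0 stroke at J2  (common-e at J1 fixed by 2)
β1 stroke at I1  (I1 integral (f out))
β3 stroke at J2  (1-jn J2 has f-setter on 1)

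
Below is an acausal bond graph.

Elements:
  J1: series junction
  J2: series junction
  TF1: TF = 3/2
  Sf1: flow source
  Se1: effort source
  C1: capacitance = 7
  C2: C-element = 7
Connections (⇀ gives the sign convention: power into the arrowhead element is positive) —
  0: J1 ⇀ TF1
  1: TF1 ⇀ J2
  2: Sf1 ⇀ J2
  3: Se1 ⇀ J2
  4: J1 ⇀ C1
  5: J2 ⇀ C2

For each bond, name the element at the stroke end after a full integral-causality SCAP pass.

#0 →TF1
#1 →J2
#2 →Sf1
#3 →J2
#4 →J1
#5 →J2

#2 stroke→Sf1  (Sf1 fixes flow; stroke at Sf1)
#3 stroke→J2  (Se1: effort source, stroke at far end)
#1 stroke→J2  (J2: bond 2 brought flow, rest push out)
#5 stroke→J2  (1-jn J2 has f-setter on 2)
#0 stroke→TF1  (TF1: transformer flips bond 1)
#4 stroke→J1  (J1 flow already set via bond 0)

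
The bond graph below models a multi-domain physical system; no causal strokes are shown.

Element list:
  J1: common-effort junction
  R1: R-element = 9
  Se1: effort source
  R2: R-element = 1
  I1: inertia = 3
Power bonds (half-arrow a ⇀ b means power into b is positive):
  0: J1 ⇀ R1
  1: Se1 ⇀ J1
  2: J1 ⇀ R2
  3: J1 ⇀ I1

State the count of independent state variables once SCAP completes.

bond 1 stroke at J1  (source Se1 imposes e)
bond 0 stroke at R1  (J1: bond 1 brought effort, rest push out)
bond 2 stroke at R2  (common-e at J1 fixed by 1)
bond 3 stroke at I1  (0-jn J1 has e-setter on 1)

1  (I1 all integral)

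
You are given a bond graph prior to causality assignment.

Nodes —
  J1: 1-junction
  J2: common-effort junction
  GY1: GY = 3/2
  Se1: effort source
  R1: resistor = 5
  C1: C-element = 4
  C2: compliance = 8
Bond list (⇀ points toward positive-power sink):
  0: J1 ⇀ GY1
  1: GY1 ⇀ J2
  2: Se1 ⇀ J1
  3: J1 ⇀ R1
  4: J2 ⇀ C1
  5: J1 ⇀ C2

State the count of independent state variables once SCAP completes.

b2 →J1  (Se1 (Se) sets effort on bond)
b4 →J2  (prefer integral on C1)
b1 →GY1  (J2 effort already set via bond 4)
b0 →GY1  (GY1 both-in/both-out from 1)
b3 →J1  (1-jn J1 has f-setter on 0)
b5 →J1  (J1: bond 0 brought flow, rest push out)

2  (C1, C2 all integral)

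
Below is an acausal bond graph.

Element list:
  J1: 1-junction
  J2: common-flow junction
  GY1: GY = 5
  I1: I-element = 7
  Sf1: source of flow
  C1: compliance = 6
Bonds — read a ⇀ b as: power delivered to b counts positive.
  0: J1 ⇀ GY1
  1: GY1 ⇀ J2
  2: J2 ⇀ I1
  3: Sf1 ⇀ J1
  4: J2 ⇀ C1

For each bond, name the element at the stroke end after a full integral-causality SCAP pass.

bond 0 →J1
bond 1 →J2
bond 2 →I1
bond 3 →Sf1
bond 4 →J2

#3 |Sf1  (Sf1: flow source, stroke at near end)
#0 |J1  (J1 flow already set via bond 3)
#1 |J2  (GY GY1: same side as bond 0)
#2 |I1  (prefer integral on I1)
#4 |J2  (J2 flow already set via bond 2)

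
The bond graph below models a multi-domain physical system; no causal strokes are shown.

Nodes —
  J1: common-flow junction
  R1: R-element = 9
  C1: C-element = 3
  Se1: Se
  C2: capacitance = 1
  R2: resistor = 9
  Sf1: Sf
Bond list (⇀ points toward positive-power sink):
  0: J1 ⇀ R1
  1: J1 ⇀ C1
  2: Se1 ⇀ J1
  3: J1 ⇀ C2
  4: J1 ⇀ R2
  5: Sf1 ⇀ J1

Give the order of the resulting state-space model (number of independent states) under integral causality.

2  (C1, C2 all integral)

b2 stroke at J1  (Se1: effort source, stroke at far end)
b5 stroke at Sf1  (Sf1 fixes flow; stroke at Sf1)
b0 stroke at J1  (J1: bond 5 brought flow, rest push out)
b1 stroke at J1  (1-jn J1 has f-setter on 5)
b3 stroke at J1  (J1 flow already set via bond 5)
b4 stroke at J1  (common-f at J1 fixed by 5)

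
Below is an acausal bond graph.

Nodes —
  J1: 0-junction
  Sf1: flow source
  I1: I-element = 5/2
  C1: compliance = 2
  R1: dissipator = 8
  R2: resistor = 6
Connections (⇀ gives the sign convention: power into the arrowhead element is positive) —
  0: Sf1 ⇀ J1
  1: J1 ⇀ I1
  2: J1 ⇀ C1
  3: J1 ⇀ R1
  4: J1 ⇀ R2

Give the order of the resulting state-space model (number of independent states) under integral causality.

2  (C1, I1 all integral)

bond 0 stroke at Sf1  (Sf1 (Sf) sets flow on bond)
bond 1 stroke at I1  (prefer integral on I1)
bond 2 stroke at J1  (prefer integral on C1)
bond 3 stroke at R1  (J1: bond 2 brought effort, rest push out)
bond 4 stroke at R2  (0-jn J1 has e-setter on 2)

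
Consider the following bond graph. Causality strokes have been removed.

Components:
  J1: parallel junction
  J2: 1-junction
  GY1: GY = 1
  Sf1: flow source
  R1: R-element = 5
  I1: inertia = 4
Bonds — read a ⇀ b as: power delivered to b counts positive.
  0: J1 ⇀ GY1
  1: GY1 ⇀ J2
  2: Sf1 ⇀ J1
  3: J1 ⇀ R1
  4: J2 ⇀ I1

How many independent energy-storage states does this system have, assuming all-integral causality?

1  (I1 all integral)

#2 →Sf1  (source Sf1 imposes f)
#4 →I1  (I1: I, integral causality)
#1 →J2  (J2 flow already set via bond 4)
#0 →J1  (GY1 both-in/both-out from 1)
#3 →R1  (J1 effort already set via bond 0)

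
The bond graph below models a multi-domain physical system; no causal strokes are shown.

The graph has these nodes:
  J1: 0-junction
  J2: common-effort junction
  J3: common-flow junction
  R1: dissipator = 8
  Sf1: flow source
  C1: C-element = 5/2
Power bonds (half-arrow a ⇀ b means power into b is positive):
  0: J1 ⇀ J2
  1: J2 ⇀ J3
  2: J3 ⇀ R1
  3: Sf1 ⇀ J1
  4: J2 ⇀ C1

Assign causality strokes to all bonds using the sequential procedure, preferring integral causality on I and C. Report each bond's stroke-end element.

b0 stroke→J1
b1 stroke→J3
b2 stroke→R1
b3 stroke→Sf1
b4 stroke→J2

#3 stroke at Sf1  (Sf1 fixes flow; stroke at Sf1)
#0 stroke at J1  (J1: last free bond brings effort in)
#4 stroke at J2  (C1 integral (e out))
#1 stroke at J3  (common-e at J2 fixed by 4)
#2 stroke at R1  (J3 needs exactly one f-in)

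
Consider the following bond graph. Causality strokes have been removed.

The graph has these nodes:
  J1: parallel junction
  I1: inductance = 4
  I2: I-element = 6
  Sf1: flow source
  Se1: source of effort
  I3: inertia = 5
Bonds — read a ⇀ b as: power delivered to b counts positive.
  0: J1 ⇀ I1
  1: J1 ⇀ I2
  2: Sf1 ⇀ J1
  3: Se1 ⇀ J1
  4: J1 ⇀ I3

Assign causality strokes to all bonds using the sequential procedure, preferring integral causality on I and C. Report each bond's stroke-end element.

#0 stroke at I1
#1 stroke at I2
#2 stroke at Sf1
#3 stroke at J1
#4 stroke at I3

#2 stroke→Sf1  (Sf1 (Sf) sets flow on bond)
#3 stroke→J1  (Se1: effort source, stroke at far end)
#0 stroke→I1  (J1 effort already set via bond 3)
#1 stroke→I2  (common-e at J1 fixed by 3)
#4 stroke→I3  (common-e at J1 fixed by 3)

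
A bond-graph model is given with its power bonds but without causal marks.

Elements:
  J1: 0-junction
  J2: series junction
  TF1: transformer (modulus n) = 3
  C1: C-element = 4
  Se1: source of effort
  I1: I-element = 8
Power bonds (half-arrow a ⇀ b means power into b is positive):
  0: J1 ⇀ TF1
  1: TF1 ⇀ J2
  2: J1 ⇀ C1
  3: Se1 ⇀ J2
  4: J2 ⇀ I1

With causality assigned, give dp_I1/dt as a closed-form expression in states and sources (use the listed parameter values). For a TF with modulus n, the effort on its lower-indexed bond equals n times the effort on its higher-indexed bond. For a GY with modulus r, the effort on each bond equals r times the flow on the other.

dp_I1/dt = E_Se1 + q_C1/12

b3 →J2  (source Se1 imposes e)
b2 →J1  (C1 integral (e out))
b0 →TF1  (J1 effort already set via bond 2)
b1 →J2  (TF TF1: opposite of bond 0)
b4 →I1  (only one flow-in slot at J2)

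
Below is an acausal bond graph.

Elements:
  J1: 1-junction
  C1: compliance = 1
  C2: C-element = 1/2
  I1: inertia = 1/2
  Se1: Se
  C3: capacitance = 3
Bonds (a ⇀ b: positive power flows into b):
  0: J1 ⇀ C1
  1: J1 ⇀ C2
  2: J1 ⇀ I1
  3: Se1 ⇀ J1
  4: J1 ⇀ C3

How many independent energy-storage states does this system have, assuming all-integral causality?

b3 →J1  (source Se1 imposes e)
b0 →J1  (C1 outputs effort q/C1)
b1 →J1  (C2 integral (e out))
b2 →I1  (I1 integral (f out))
b4 →J1  (J1 flow already set via bond 2)

4  (C1, C2, C3, I1 all integral)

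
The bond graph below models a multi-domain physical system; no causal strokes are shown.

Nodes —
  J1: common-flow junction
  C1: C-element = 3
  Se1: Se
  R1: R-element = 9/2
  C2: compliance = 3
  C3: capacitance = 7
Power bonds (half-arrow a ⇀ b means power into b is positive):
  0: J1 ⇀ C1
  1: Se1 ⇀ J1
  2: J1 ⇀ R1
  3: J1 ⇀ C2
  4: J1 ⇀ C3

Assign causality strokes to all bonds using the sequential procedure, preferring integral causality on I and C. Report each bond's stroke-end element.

β1 stroke at J1  (source Se1 imposes e)
β0 stroke at J1  (C1 outputs effort q/C1)
β3 stroke at J1  (C2 integral (e out))
β4 stroke at J1  (prefer integral on C3)
β2 stroke at R1  (closing 1-jn rule on J1)

bond 0 stroke→J1
bond 1 stroke→J1
bond 2 stroke→R1
bond 3 stroke→J1
bond 4 stroke→J1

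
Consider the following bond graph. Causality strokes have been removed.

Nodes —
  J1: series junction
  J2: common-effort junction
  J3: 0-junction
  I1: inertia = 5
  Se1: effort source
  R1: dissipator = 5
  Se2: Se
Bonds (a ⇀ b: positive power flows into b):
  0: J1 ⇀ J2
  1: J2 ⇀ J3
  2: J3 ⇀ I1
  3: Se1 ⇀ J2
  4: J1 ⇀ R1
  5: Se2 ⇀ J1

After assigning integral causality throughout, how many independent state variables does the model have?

β3 →J2  (Se1 fixes effort; stroke away)
β5 →J1  (Se2 (Se) sets effort on bond)
β0 →J1  (common-e at J2 fixed by 3)
β1 →J3  (J2: bond 3 brought effort, rest push out)
β2 →I1  (J3 effort already set via bond 1)
β4 →R1  (only one flow-in slot at J1)

1  (I1 all integral)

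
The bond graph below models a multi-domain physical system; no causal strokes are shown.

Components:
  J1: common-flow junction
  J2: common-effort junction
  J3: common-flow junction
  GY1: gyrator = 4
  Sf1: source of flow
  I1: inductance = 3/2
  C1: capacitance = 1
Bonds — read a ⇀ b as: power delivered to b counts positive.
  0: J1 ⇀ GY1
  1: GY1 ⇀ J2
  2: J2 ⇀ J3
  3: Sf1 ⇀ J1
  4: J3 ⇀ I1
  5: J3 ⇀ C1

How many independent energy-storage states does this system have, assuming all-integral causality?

β3 stroke→Sf1  (source Sf1 imposes f)
β0 stroke→J1  (J1 flow already set via bond 3)
β1 stroke→J2  (GY GY1: same side as bond 0)
β2 stroke→J3  (0-jn J2 has e-setter on 1)
β4 stroke→I1  (prefer integral on I1)
β5 stroke→J3  (common-f at J3 fixed by 4)

2  (C1, I1 all integral)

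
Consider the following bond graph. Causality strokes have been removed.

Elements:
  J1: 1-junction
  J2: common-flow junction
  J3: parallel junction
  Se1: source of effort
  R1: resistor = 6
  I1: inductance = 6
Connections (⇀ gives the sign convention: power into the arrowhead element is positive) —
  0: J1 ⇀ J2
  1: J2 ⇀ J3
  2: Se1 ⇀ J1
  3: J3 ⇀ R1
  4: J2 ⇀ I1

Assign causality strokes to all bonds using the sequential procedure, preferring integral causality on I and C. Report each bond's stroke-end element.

β0 →J2
β1 →J2
β2 →J1
β3 →J3
β4 →I1

β2 stroke→J1  (Se1 fixes effort; stroke away)
β0 stroke→J2  (J1 needs exactly one f-in)
β4 stroke→I1  (I1: I, integral causality)
β1 stroke→J2  (J2: bond 4 brought flow, rest push out)
β3 stroke→J3  (J3 needs exactly one e-in)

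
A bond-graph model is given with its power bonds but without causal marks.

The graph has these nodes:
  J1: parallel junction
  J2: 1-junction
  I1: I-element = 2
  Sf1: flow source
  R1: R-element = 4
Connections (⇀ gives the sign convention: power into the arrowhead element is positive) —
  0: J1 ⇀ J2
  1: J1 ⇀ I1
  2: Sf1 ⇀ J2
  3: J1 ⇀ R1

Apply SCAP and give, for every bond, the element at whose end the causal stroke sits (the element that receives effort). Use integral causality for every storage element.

β2 |Sf1  (Sf1 fixes flow; stroke at Sf1)
β0 |J2  (J2 flow already set via bond 2)
β1 |I1  (prefer integral on I1)
β3 |J1  (closing 0-jn rule on J1)

β0 →J2
β1 →I1
β2 →Sf1
β3 →J1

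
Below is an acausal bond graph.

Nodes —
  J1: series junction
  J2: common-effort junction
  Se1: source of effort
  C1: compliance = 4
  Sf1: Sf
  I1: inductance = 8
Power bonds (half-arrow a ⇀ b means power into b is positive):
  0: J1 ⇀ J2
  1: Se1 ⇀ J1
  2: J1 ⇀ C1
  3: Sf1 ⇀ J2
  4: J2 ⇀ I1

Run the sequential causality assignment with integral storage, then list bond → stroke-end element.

#1 stroke→J1  (Se1 (Se) sets effort on bond)
#3 stroke→Sf1  (Sf1: flow source, stroke at near end)
#2 stroke→J1  (C1 outputs effort q/C1)
#0 stroke→J2  (only one flow-in slot at J1)
#4 stroke→I1  (J2: bond 0 brought effort, rest push out)

bond 0 stroke at J2
bond 1 stroke at J1
bond 2 stroke at J1
bond 3 stroke at Sf1
bond 4 stroke at I1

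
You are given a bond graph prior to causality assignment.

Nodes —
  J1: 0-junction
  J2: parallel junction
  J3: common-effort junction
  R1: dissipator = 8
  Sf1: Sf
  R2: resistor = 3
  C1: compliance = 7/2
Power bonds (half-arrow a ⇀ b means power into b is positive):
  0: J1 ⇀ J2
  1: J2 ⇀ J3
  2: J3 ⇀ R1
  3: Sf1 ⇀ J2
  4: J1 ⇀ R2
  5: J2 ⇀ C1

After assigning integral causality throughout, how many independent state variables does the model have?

β3 stroke→Sf1  (Sf1: flow source, stroke at near end)
β5 stroke→J2  (C1 integral (e out))
β0 stroke→J1  (0-jn J2 has e-setter on 5)
β1 stroke→J3  (0-jn J2 has e-setter on 5)
β2 stroke→R1  (J3: bond 1 brought effort, rest push out)
β4 stroke→R2  (common-e at J1 fixed by 0)

1  (C1 all integral)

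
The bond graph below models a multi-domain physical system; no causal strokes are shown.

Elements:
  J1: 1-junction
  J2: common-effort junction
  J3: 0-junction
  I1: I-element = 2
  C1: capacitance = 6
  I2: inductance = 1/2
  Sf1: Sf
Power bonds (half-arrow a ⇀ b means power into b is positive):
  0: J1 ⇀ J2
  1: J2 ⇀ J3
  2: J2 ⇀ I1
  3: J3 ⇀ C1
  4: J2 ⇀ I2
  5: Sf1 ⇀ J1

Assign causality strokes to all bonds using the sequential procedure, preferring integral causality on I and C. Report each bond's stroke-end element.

bond 5 stroke→Sf1  (Sf1 (Sf) sets flow on bond)
bond 0 stroke→J1  (common-f at J1 fixed by 5)
bond 2 stroke→I1  (I1 integral (f out))
bond 3 stroke→J3  (C1: C, integral causality)
bond 1 stroke→J2  (0-jn J3 has e-setter on 3)
bond 4 stroke→I2  (J2: bond 1 brought effort, rest push out)

b0 stroke→J1
b1 stroke→J2
b2 stroke→I1
b3 stroke→J3
b4 stroke→I2
b5 stroke→Sf1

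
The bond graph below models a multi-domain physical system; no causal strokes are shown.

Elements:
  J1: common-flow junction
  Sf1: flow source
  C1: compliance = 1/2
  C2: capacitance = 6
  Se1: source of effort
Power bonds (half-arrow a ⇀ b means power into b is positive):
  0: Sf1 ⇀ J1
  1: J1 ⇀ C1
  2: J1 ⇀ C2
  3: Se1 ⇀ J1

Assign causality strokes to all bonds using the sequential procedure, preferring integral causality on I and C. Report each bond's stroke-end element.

b0 |Sf1  (Sf1 (Sf) sets flow on bond)
b3 |J1  (Se1: effort source, stroke at far end)
b1 |J1  (common-f at J1 fixed by 0)
b2 |J1  (J1 flow already set via bond 0)

b0 stroke→Sf1
b1 stroke→J1
b2 stroke→J1
b3 stroke→J1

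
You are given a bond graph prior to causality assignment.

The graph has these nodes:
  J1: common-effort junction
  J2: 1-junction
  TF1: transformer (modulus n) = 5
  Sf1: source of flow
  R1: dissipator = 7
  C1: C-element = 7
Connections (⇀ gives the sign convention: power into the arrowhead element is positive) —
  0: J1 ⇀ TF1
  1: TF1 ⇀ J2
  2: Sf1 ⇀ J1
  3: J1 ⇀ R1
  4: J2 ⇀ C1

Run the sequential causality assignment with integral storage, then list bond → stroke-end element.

#0 |J1
#1 |TF1
#2 |Sf1
#3 |R1
#4 |J2

bond 2 stroke→Sf1  (Sf1 fixes flow; stroke at Sf1)
bond 4 stroke→J2  (prefer integral on C1)
bond 1 stroke→TF1  (closing 1-jn rule on J2)
bond 0 stroke→J1  (through TF1, causality passes straight; one stroke at TF1)
bond 3 stroke→R1  (J1: bond 0 brought effort, rest push out)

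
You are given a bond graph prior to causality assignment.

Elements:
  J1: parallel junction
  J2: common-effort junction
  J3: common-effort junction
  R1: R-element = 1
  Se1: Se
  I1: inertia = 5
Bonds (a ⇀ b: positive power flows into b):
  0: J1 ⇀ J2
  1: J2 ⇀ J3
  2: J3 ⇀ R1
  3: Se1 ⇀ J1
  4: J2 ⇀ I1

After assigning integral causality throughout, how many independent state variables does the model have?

b3 |J1  (Se1 (Se) sets effort on bond)
b0 |J2  (J1 effort already set via bond 3)
b1 |J3  (J2: bond 0 brought effort, rest push out)
b4 |I1  (J2 effort already set via bond 0)
b2 |R1  (J3 effort already set via bond 1)

1  (I1 all integral)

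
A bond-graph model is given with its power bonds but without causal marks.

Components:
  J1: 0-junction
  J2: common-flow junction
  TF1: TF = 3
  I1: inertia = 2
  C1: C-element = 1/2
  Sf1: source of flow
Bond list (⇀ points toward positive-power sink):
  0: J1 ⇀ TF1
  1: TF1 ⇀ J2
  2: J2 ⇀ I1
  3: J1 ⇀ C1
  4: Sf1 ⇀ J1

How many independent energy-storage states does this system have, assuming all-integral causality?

b4 stroke at Sf1  (Sf1: flow source, stroke at near end)
b2 stroke at I1  (I1 outputs flow p/I1)
b1 stroke at J2  (1-jn J2 has f-setter on 2)
b0 stroke at TF1  (TF TF1: opposite of bond 1)
b3 stroke at J1  (J1 needs exactly one e-in)

2  (C1, I1 all integral)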